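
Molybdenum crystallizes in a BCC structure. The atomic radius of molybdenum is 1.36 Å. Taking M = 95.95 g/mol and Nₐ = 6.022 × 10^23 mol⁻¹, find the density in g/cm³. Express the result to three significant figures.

In a BCC lattice, atoms touch along the body diagonal, so √3·a = 4r, giving a = 3.141 Å = 3.141 × 10^-8 cm.
With Z = 2, ρ = Z·M/(N_A·a³) = 2 × 95.95 / (6.022 × 10²³ × 3.098 × 10^-23) = 10.29 g/cm³.

10.3 g/cm³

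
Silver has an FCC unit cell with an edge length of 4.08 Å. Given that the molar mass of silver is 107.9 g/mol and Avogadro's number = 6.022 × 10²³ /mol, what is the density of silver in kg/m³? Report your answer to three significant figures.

An FCC unit cell contains Z = 4 atoms.
Cell volume: a³ = (4.08 Å)³ = (4.080 × 10^-8 cm)³ = 6.792 × 10^-23 cm³.
ρ = Z·M/(N_A·a³) = 4 × 107.9 / (6.022 × 10²³ × 6.792 × 10^-23) = 10.55 g/cm³ = 10600 kg/m³.

10600 kg/m³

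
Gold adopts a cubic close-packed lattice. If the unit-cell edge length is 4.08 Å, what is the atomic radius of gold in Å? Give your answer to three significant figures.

1.44 Å

In an FCC lattice, atoms touch along the face diagonal, so √2·a = 4r.
r = √2·a/4 = 1.4142 × 4.08 / 4 = 1.44 Å.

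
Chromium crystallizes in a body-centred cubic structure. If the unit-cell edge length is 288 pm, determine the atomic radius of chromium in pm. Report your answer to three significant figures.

125 pm

In a BCC lattice, atoms touch along the body diagonal, so √3·a = 4r.
r = √3·a/4 = 1.7321 × 288 / 4 = 125 pm.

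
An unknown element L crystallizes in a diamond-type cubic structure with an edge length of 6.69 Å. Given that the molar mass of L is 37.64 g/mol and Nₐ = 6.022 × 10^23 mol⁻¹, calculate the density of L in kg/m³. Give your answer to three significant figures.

1670 kg/m³

A diamond cubic unit cell contains Z = 8 atoms.
Cell volume: a³ = (6.69 Å)³ = (6.690 × 10^-8 cm)³ = 2.994 × 10^-22 cm³.
ρ = Z·M/(N_A·a³) = 8 × 37.64 / (6.022 × 10²³ × 2.994 × 10^-22) = 1.670 g/cm³ = 1670 kg/m³.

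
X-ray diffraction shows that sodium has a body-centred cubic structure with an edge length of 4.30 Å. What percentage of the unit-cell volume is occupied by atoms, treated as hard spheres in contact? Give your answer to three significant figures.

In a BCC lattice atoms touch along the body diagonal, so √3·a = 4r, so r = 0.4330a = 1.862 Å.
Packing fraction = Z·(4/3)πr³ / a³ = 2 × (4/3)π × (1.862)³ / (4.30)³ = 0.6802 = 68.0%.

68.0%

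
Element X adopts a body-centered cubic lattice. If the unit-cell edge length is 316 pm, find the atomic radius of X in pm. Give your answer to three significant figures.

137 pm

In a BCC lattice, atoms touch along the body diagonal, so √3·a = 4r.
r = √3·a/4 = 1.7321 × 316 / 4 = 137 pm.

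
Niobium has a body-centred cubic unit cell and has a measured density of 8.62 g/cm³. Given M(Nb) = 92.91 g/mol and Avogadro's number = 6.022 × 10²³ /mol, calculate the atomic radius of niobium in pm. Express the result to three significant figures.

For a BCC cell (Z = 2), a³ = Z·M/(N_A·ρ) = 2 × 92.91 / (6.022 × 10²³ × 8.620) = 3.580 × 10^-23 cm³, so a = 3.296 × 10^-8 cm = 329.6 pm.
Atoms touch along the body diagonal, so √3·a = 4r, so r = 0.4330 × a = 143 pm.

143 pm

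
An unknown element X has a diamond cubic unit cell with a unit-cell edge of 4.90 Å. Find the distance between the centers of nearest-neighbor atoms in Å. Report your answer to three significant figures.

In a diamond cubic structure, nearest neighbors lie along the body diagonal with √3·a = 8r; the nearest-neighbor distance equals 2r = 0.4330·a.
d = 0.4330 × 4.90 = 2.12 Å.

2.12 Å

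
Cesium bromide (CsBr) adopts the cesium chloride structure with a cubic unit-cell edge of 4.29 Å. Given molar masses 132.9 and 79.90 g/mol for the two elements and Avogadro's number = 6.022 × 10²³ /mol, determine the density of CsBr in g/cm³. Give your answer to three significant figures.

The cesium chloride structure contains Z = 1 formula unit per cell; M(CsBr) = 132.9 + 79.90 = 212.8 g/mol.
a³ = (4.290 × 10^-8 cm)³ = 7.895 × 10^-23 cm³.
ρ = 1 × 212.8 / (6.022 × 10²³ × 7.895 × 10^-23) = 4.476 g/cm³.

4.48 g/cm³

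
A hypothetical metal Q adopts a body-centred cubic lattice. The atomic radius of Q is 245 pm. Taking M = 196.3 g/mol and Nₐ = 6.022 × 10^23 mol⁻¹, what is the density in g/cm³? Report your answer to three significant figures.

3.60 g/cm³

In a BCC lattice, atoms touch along the body diagonal, so √3·a = 4r, giving a = 565.8 pm = 5.658 × 10^-8 cm.
With Z = 2, ρ = Z·M/(N_A·a³) = 2 × 196.3 / (6.022 × 10²³ × 1.811 × 10^-22) = 3.599 g/cm³.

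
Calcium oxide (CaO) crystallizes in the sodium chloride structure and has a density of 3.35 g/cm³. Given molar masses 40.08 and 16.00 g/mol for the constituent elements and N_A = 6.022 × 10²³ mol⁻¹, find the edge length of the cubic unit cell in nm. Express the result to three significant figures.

0.481 nm

M(CaO) = 56.08 g/mol; Z = 4 formula units per cell.
a³ = Z·M/(N_A·ρ) = 4 × 56.08 / (6.022 × 10²³ × 3.35) = 1.112 × 10^-22 cm³, so a = 4.809 × 10^-8 cm = 0.481 nm.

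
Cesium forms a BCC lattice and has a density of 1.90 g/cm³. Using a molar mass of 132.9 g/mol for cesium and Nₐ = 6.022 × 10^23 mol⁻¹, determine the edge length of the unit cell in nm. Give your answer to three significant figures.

0.615 nm

With Z = 2 atoms per BCC cell, a³ = Z·M/(N_A·ρ) = 2 × 132.9 / (6.022 × 10²³ × 1.900 g/cm³) = 2.323 × 10^-22 cm³.
a = (2.323 × 10^-22)^(1/3) = 6.147 × 10^-8 cm = 0.615 nm.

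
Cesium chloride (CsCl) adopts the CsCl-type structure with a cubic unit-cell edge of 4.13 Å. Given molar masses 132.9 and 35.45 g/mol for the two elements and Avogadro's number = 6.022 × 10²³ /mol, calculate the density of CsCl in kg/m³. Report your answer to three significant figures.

3970 kg/m³

The CsCl-type structure contains Z = 1 formula unit per cell; M(CsCl) = 132.9 + 35.45 = 168.35 g/mol.
a³ = (4.130 × 10^-8 cm)³ = 7.044 × 10^-23 cm³.
ρ = 1 × 168.35 / (6.022 × 10²³ × 7.044 × 10^-23) = 3.968 g/cm³ = 3970 kg/m³.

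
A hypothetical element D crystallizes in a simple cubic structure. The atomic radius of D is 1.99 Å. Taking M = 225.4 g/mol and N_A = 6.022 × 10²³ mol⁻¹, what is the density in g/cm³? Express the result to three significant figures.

In a simple cubic lattice, atoms touch along the cell edge, so a = 2r, giving a = 3.980 Å = 3.980 × 10^-8 cm.
With Z = 1, ρ = Z·M/(N_A·a³) = 1 × 225.4 / (6.022 × 10²³ × 6.304 × 10^-23) = 5.937 g/cm³.

5.94 g/cm³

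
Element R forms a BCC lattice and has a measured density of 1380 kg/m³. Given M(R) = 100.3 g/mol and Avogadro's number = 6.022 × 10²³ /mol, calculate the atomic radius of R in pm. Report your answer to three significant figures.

For a BCC cell (Z = 2), a³ = Z·M/(N_A·ρ) = 2 × 100.3 / (6.022 × 10²³ × 1.380) = 2.414 × 10^-22 cm³, so a = 6.226 × 10^-8 cm = 622.6 pm.
Atoms touch along the body diagonal, so √3·a = 4r, so r = 0.4330 × a = 270 pm.

270 pm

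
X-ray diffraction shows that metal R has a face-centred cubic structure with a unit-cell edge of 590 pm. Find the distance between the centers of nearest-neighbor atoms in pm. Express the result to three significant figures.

417 pm

In an FCC structure, atoms touch along the face diagonal, so √2·a = 4r; the nearest-neighbor distance equals 2r = 0.7071·a.
d = 0.7071 × 590 = 417 pm.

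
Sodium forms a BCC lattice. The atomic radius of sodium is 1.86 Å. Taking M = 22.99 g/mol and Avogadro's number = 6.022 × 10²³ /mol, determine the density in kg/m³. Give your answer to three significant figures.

963 kg/m³

In a BCC lattice, atoms touch along the body diagonal, so √3·a = 4r, giving a = 4.295 Å = 4.295 × 10^-8 cm.
With Z = 2, ρ = Z·M/(N_A·a³) = 2 × 22.99 / (6.022 × 10²³ × 7.926 × 10^-23) = 0.9634 g/cm³ = 963 kg/m³.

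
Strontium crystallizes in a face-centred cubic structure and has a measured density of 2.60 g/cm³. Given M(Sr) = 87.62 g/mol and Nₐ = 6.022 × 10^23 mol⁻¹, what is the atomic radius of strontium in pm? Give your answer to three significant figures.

215 pm

For an FCC cell (Z = 4), a³ = Z·M/(N_A·ρ) = 4 × 87.62 / (6.022 × 10²³ × 2.600) = 2.238 × 10^-22 cm³, so a = 6.072 × 10^-8 cm = 607.2 pm.
Atoms touch along the face diagonal, so √2·a = 4r, so r = 0.3536 × a = 215 pm.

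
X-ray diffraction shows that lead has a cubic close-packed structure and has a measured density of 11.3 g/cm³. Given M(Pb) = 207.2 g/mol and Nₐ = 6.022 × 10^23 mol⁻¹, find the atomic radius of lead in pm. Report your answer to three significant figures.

175 pm

For an FCC cell (Z = 4), a³ = Z·M/(N_A·ρ) = 4 × 207.2 / (6.022 × 10²³ × 11.30) = 1.218 × 10^-22 cm³, so a = 4.957 × 10^-8 cm = 495.7 pm.
Atoms touch along the face diagonal, so √2·a = 4r, so r = 0.3536 × a = 175 pm.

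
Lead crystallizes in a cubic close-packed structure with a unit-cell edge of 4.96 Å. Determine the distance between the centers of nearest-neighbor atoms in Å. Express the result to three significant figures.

In an FCC structure, atoms touch along the face diagonal, so √2·a = 4r; the nearest-neighbor distance equals 2r = 0.7071·a.
d = 0.7071 × 4.96 = 3.51 Å.

3.51 Å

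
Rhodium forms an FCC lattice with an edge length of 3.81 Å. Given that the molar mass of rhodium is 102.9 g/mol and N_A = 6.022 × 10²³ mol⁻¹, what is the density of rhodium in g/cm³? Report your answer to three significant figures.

An FCC unit cell contains Z = 4 atoms.
Cell volume: a³ = (3.81 Å)³ = (3.810 × 10^-8 cm)³ = 5.531 × 10^-23 cm³.
ρ = Z·M/(N_A·a³) = 4 × 102.9 / (6.022 × 10²³ × 5.531 × 10^-23) = 12.36 g/cm³.

12.4 g/cm³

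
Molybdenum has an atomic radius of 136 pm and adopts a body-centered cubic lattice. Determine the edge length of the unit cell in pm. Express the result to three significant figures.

In a BCC lattice, atoms touch along the body diagonal, so √3·a = 4r.
a = 4r/√3 = 4 × 136 / 1.7321 = 314 pm.

314 pm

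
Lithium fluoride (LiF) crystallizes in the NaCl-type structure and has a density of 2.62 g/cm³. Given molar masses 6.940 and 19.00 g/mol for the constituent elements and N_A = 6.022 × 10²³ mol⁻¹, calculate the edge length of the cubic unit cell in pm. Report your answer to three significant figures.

404 pm

M(LiF) = 25.94 g/mol; Z = 4 formula units per cell.
a³ = Z·M/(N_A·ρ) = 4 × 25.94 / (6.022 × 10²³ × 2.62) = 6.576 × 10^-23 cm³, so a = 4.036 × 10^-8 cm = 404 pm.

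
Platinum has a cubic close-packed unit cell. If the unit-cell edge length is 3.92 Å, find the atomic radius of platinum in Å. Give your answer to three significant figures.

In an FCC lattice, atoms touch along the face diagonal, so √2·a = 4r.
r = √2·a/4 = 1.4142 × 3.92 / 4 = 1.39 Å.

1.39 Å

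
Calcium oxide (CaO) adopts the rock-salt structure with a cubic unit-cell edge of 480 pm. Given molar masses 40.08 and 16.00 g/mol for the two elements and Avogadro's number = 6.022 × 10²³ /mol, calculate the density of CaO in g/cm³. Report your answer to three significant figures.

3.37 g/cm³

The rock-salt structure contains Z = 4 formula units per cell; M(CaO) = 40.08 + 16.00 = 56.08 g/mol.
a³ = (4.800 × 10^-8 cm)³ = 1.106 × 10^-22 cm³.
ρ = 4 × 56.08 / (6.022 × 10²³ × 1.106 × 10^-22) = 3.368 g/cm³.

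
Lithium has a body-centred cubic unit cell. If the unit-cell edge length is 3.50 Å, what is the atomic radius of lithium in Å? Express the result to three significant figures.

1.52 Å

In a BCC lattice, atoms touch along the body diagonal, so √3·a = 4r.
r = √3·a/4 = 1.7321 × 3.50 / 4 = 1.52 Å.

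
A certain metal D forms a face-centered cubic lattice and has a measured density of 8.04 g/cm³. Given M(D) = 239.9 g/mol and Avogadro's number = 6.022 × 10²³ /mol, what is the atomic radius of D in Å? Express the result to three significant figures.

For an FCC cell (Z = 4), a³ = Z·M/(N_A·ρ) = 4 × 239.9 / (6.022 × 10²³ × 8.040) = 1.982 × 10^-22 cm³, so a = 5.830 × 10^-8 cm = 5.830 Å.
Atoms touch along the face diagonal, so √2·a = 4r, so r = 0.3536 × a = 2.06 Å.

2.06 Å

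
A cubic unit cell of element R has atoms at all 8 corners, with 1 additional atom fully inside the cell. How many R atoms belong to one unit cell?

Corner atoms are shared by 8 cells (1/8 each), interior atoms are unshared.
Net atoms = 8 × 1/8 + 1 = 1 + 1 = 2.

2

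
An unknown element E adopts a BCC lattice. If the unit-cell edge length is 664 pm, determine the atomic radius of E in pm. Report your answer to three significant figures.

288 pm

In a BCC lattice, atoms touch along the body diagonal, so √3·a = 4r.
r = √3·a/4 = 1.7321 × 664 / 4 = 288 pm.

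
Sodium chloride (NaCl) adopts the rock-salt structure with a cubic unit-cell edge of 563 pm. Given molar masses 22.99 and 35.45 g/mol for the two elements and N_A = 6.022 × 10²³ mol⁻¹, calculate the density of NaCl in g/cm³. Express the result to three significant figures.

2.18 g/cm³

The rock-salt structure contains Z = 4 formula units per cell; M(NaCl) = 22.99 + 35.45 = 58.44 g/mol.
a³ = (5.630 × 10^-8 cm)³ = 1.785 × 10^-22 cm³.
ρ = 4 × 58.44 / (6.022 × 10²³ × 1.785 × 10^-22) = 2.175 g/cm³.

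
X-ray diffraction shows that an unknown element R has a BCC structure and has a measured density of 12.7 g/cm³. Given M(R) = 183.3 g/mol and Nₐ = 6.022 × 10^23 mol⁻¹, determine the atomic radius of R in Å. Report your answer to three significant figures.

For a BCC cell (Z = 2), a³ = Z·M/(N_A·ρ) = 2 × 183.3 / (6.022 × 10²³ × 12.70) = 4.793 × 10^-23 cm³, so a = 3.633 × 10^-8 cm = 3.633 Å.
Atoms touch along the body diagonal, so √3·a = 4r, so r = 0.4330 × a = 1.57 Å.

1.57 Å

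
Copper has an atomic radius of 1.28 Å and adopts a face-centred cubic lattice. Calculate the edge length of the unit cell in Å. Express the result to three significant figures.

3.62 Å

In an FCC lattice, atoms touch along the face diagonal, so √2·a = 4r.
a = 4r/√2 = 4 × 1.28 / 1.4142 = 3.62 Å.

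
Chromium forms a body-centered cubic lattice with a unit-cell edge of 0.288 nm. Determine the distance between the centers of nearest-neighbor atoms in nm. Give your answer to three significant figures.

In a BCC structure, atoms touch along the body diagonal, so √3·a = 4r; the nearest-neighbor distance equals 2r = 0.8660·a.
d = 0.8660 × 0.288 = 0.249 nm.

0.249 nm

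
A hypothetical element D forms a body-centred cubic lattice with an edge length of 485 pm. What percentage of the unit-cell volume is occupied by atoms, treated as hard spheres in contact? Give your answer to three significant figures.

68.0%

In a BCC lattice atoms touch along the body diagonal, so √3·a = 4r, so r = 0.4330a = 210.0 pm.
Packing fraction = Z·(4/3)πr³ / a³ = 2 × (4/3)π × (210.0)³ / (485)³ = 0.6802 = 68.0%.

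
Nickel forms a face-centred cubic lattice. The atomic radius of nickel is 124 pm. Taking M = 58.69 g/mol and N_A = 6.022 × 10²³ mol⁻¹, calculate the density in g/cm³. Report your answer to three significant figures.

9.04 g/cm³

In an FCC lattice, atoms touch along the face diagonal, so √2·a = 4r, giving a = 350.7 pm = 3.507 × 10^-8 cm.
With Z = 4, ρ = Z·M/(N_A·a³) = 4 × 58.69 / (6.022 × 10²³ × 4.314 × 10^-23) = 9.036 g/cm³.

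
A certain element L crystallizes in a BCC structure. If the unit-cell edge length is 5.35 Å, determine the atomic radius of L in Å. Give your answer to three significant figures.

In a BCC lattice, atoms touch along the body diagonal, so √3·a = 4r.
r = √3·a/4 = 1.7321 × 5.35 / 4 = 2.32 Å.

2.32 Å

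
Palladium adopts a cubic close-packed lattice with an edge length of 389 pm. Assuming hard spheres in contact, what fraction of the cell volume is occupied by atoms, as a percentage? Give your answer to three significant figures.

In an FCC lattice atoms touch along the face diagonal, so √2·a = 4r, so r = 0.3536a = 137.5 pm.
Packing fraction = Z·(4/3)πr³ / a³ = 4 × (4/3)π × (137.5)³ / (389)³ = 0.7405 = 74.0%.

74.0%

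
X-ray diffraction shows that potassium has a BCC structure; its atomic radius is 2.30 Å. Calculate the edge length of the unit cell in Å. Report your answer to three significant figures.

5.31 Å

In a BCC lattice, atoms touch along the body diagonal, so √3·a = 4r.
a = 4r/√3 = 4 × 2.30 / 1.7321 = 5.31 Å.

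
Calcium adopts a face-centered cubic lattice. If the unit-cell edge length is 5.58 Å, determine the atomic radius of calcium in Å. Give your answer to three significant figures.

In an FCC lattice, atoms touch along the face diagonal, so √2·a = 4r.
r = √2·a/4 = 1.4142 × 5.58 / 4 = 1.97 Å.

1.97 Å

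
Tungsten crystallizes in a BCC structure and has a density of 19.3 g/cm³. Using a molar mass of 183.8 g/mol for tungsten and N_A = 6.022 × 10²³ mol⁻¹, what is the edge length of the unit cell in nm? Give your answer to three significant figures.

0.316 nm

With Z = 2 atoms per BCC cell, a³ = Z·M/(N_A·ρ) = 2 × 183.8 / (6.022 × 10²³ × 19.30 g/cm³) = 3.163 × 10^-23 cm³.
a = (3.163 × 10^-23)^(1/3) = 3.162 × 10^-8 cm = 0.316 nm.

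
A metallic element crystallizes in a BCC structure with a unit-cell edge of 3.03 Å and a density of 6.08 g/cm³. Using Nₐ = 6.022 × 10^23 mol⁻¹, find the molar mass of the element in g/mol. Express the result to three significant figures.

50.9 g/mol

A BCC cell has Z = 2 atoms; a = 3.030 × 10^-8 cm.
M = ρ·N_A·a³/Z = 6.08 × 6.022 × 10²³ × 2.782 × 10^-23 / 2 = 50.9 g/mol.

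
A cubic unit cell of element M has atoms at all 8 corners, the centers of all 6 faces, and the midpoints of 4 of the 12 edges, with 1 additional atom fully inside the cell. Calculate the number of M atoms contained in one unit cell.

6

Corner atoms are shared by 8 cells (1/8 each), face atoms by 2 (1/2 each), edge atoms by 4 (1/4 each), interior atoms are unshared.
Net atoms = 8 × 1/8 + 6 × 1/2 + 4 × 1/4 + 1 = 1 + 3 + 1 + 1 = 6.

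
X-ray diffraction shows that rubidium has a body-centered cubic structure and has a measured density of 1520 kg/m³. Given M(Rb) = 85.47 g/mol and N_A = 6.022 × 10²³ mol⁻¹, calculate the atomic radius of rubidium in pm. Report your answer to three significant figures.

248 pm

For a BCC cell (Z = 2), a³ = Z·M/(N_A·ρ) = 2 × 85.47 / (6.022 × 10²³ × 1.520) = 1.867 × 10^-22 cm³, so a = 5.716 × 10^-8 cm = 571.6 pm.
Atoms touch along the body diagonal, so √3·a = 4r, so r = 0.4330 × a = 248 pm.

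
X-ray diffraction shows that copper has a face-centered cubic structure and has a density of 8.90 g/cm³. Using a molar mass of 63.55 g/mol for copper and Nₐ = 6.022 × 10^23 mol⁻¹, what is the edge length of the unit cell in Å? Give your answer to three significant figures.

With Z = 4 atoms per FCC cell, a³ = Z·M/(N_A·ρ) = 4 × 63.55 / (6.022 × 10²³ × 8.900 g/cm³) = 4.743 × 10^-23 cm³.
a = (4.743 × 10^-23)^(1/3) = 3.620 × 10^-8 cm = 3.62 Å.

3.62 Å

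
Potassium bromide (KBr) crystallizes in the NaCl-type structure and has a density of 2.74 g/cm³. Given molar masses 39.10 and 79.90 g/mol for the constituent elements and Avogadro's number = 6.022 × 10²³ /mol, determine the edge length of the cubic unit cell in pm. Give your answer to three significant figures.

M(KBr) = 119.0 g/mol; Z = 4 formula units per cell.
a³ = Z·M/(N_A·ρ) = 4 × 119.0 / (6.022 × 10²³ × 2.74) = 2.885 × 10^-22 cm³, so a = 6.608 × 10^-8 cm = 661 pm.

661 pm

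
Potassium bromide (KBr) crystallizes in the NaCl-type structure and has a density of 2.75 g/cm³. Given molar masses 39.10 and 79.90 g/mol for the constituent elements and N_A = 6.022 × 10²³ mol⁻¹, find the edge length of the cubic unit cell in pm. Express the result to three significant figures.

660 pm

M(KBr) = 119.0 g/mol; Z = 4 formula units per cell.
a³ = Z·M/(N_A·ρ) = 4 × 119.0 / (6.022 × 10²³ × 2.75) = 2.874 × 10^-22 cm³, so a = 6.600 × 10^-8 cm = 660 pm.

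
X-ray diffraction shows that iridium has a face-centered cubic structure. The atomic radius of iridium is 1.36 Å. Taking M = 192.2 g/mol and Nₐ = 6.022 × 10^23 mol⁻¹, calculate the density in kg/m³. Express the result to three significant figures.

In an FCC lattice, atoms touch along the face diagonal, so √2·a = 4r, giving a = 3.847 Å = 3.847 × 10^-8 cm.
With Z = 4, ρ = Z·M/(N_A·a³) = 4 × 192.2 / (6.022 × 10²³ × 5.692 × 10^-23) = 22.43 g/cm³ = 22400 kg/m³.

22400 kg/m³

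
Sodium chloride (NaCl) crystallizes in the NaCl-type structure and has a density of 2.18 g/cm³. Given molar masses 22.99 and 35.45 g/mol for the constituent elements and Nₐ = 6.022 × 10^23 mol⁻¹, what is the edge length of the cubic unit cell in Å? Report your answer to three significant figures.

5.63 Å

M(NaCl) = 58.44 g/mol; Z = 4 formula units per cell.
a³ = Z·M/(N_A·ρ) = 4 × 58.44 / (6.022 × 10²³ × 2.18) = 1.781 × 10^-22 cm³, so a = 5.626 × 10^-8 cm = 5.63 Å.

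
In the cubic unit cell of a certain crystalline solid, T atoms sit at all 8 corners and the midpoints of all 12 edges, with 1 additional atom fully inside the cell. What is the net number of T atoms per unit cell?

Corner atoms are shared by 8 cells (1/8 each), edge atoms by 4 (1/4 each), interior atoms are unshared.
Net atoms = 8 × 1/8 + 12 × 1/4 + 1 = 1 + 3 + 1 = 5.

5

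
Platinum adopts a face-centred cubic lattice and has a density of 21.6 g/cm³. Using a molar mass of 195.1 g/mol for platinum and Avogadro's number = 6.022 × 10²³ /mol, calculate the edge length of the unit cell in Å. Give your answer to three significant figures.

With Z = 4 atoms per FCC cell, a³ = Z·M/(N_A·ρ) = 4 × 195.1 / (6.022 × 10²³ × 21.60 g/cm³) = 6.000 × 10^-23 cm³.
a = (6.000 × 10^-23)^(1/3) = 3.915 × 10^-8 cm = 3.91 Å.

3.91 Å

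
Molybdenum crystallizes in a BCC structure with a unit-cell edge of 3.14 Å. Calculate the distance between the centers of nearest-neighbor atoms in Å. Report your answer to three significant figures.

2.72 Å

In a BCC structure, atoms touch along the body diagonal, so √3·a = 4r; the nearest-neighbor distance equals 2r = 0.8660·a.
d = 0.8660 × 3.14 = 2.72 Å.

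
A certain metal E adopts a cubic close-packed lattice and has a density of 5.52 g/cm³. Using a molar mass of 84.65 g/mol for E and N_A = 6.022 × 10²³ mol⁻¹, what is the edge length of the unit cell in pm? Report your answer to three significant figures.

With Z = 4 atoms per FCC cell, a³ = Z·M/(N_A·ρ) = 4 × 84.65 / (6.022 × 10²³ × 5.520 g/cm³) = 1.019 × 10^-22 cm³.
a = (1.019 × 10^-22)^(1/3) = 4.670 × 10^-8 cm = 467 pm.

467 pm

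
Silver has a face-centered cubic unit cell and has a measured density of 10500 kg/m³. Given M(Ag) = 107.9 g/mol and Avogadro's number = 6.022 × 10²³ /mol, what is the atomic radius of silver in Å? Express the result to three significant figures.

For an FCC cell (Z = 4), a³ = Z·M/(N_A·ρ) = 4 × 107.9 / (6.022 × 10²³ × 10.50) = 6.826 × 10^-23 cm³, so a = 4.087 × 10^-8 cm = 4.087 Å.
Atoms touch along the face diagonal, so √2·a = 4r, so r = 0.3536 × a = 1.44 Å.

1.44 Å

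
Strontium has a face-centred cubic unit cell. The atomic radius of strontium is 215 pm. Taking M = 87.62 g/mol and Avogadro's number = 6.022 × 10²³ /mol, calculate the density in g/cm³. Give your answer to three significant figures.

In an FCC lattice, atoms touch along the face diagonal, so √2·a = 4r, giving a = 608.1 pm = 6.081 × 10^-8 cm.
With Z = 4, ρ = Z·M/(N_A·a³) = 4 × 87.62 / (6.022 × 10²³ × 2.249 × 10^-22) = 2.588 g/cm³.

2.59 g/cm³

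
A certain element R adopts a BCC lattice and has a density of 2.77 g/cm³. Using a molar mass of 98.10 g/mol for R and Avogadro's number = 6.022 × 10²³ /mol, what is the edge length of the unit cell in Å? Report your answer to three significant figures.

With Z = 2 atoms per BCC cell, a³ = Z·M/(N_A·ρ) = 2 × 98.10 / (6.022 × 10²³ × 2.770 g/cm³) = 1.176 × 10^-22 cm³.
a = (1.176 × 10^-22)^(1/3) = 4.900 × 10^-8 cm = 4.90 Å.

4.90 Å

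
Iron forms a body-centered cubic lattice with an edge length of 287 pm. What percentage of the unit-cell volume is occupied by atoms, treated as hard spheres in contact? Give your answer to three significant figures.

In a BCC lattice atoms touch along the body diagonal, so √3·a = 4r, so r = 0.4330a = 124.3 pm.
Packing fraction = Z·(4/3)πr³ / a³ = 2 × (4/3)π × (124.3)³ / (287)³ = 0.6802 = 68.0%.

68.0%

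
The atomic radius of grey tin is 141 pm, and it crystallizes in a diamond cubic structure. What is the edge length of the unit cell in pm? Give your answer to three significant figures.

651 pm

In a diamond cubic lattice, nearest neighbors lie along the body diagonal with √3·a = 8r.
a = 8r/√3 = 8 × 141 / 1.7321 = 651 pm.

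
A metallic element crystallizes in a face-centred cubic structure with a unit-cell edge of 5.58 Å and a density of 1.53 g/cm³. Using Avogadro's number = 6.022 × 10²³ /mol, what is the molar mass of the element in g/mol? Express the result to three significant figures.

An FCC cell has Z = 4 atoms; a = 5.580 × 10^-8 cm.
M = ρ·N_A·a³/Z = 1.53 × 6.022 × 10²³ × 1.737 × 10^-22 / 4 = 40.0 g/mol.

40.0 g/mol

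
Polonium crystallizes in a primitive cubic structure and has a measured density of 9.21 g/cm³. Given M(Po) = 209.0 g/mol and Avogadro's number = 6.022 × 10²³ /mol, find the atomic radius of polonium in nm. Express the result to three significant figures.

For a simple cubic cell (Z = 1), a³ = Z·M/(N_A·ρ) = 1 × 209.0 / (6.022 × 10²³ × 9.210) = 3.768 × 10^-23 cm³, so a = 3.353 × 10^-8 cm = 0.3353 nm.
Atoms touch along the cell edge, so a = 2r, so r = 0.5000 × a = 0.168 nm.

0.168 nm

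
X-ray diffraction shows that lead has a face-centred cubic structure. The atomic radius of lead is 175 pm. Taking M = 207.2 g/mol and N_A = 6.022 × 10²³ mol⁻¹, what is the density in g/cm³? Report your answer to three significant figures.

In an FCC lattice, atoms touch along the face diagonal, so √2·a = 4r, giving a = 495.0 pm = 4.950 × 10^-8 cm.
With Z = 4, ρ = Z·M/(N_A·a³) = 4 × 207.2 / (6.022 × 10²³ × 1.213 × 10^-22) = 11.35 g/cm³.

11.3 g/cm³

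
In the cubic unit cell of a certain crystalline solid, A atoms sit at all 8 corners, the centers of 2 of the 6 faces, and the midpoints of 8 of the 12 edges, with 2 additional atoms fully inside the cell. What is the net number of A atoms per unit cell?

6

Corner atoms are shared by 8 cells (1/8 each), face atoms by 2 (1/2 each), edge atoms by 4 (1/4 each), interior atoms are unshared.
Net atoms = 8 × 1/8 + 2 × 1/2 + 8 × 1/4 + 2 = 1 + 1 + 2 + 2 = 6.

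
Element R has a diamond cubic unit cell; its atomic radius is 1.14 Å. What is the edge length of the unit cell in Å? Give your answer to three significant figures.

5.27 Å

In a diamond cubic lattice, nearest neighbors lie along the body diagonal with √3·a = 8r.
a = 8r/√3 = 8 × 1.14 / 1.7321 = 5.27 Å.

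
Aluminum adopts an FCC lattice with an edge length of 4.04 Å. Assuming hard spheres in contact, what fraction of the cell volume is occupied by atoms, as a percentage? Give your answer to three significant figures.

74.0%

In an FCC lattice atoms touch along the face diagonal, so √2·a = 4r, so r = 0.3536a = 1.428 Å.
Packing fraction = Z·(4/3)πr³ / a³ = 4 × (4/3)π × (1.428)³ / (4.04)³ = 0.7405 = 74.0%.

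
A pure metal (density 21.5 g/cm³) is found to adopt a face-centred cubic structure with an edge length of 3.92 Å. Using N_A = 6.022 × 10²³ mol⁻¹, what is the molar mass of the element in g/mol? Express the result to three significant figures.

An FCC cell has Z = 4 atoms; a = 3.920 × 10^-8 cm.
M = ρ·N_A·a³/Z = 21.5 × 6.022 × 10²³ × 6.024 × 10^-23 / 4 = 195 g/mol.

195 g/mol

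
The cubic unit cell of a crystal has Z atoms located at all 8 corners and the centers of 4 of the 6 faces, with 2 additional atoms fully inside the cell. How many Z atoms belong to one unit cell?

Corner atoms are shared by 8 cells (1/8 each), face atoms by 2 (1/2 each), interior atoms are unshared.
Net atoms = 8 × 1/8 + 4 × 1/2 + 2 = 1 + 2 + 2 = 5.

5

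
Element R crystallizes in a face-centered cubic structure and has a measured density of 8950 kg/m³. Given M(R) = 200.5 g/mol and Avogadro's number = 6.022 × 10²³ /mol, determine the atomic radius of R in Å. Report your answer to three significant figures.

1.87 Å

For an FCC cell (Z = 4), a³ = Z·M/(N_A·ρ) = 4 × 200.5 / (6.022 × 10²³ × 8.950) = 1.488 × 10^-22 cm³, so a = 5.299 × 10^-8 cm = 5.299 Å.
Atoms touch along the face diagonal, so √2·a = 4r, so r = 0.3536 × a = 1.87 Å.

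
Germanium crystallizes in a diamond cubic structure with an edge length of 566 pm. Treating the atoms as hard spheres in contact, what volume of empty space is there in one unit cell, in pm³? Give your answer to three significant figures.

In a diamond cubic lattice nearest neighbors lie along the body diagonal with √3·a = 8r, so r = 0.2165a = 122.5 pm.
V_cell = a³ = 1.813 × 10^8 pm³; V_atoms = 8 × (4/3)πr³ = 6.167 × 10^7 pm³.
Empty space = 1.813 × 10^8 − 6.167 × 10^7 = 1.20 × 10^8 pm³.

1.20 × 10^8 pm³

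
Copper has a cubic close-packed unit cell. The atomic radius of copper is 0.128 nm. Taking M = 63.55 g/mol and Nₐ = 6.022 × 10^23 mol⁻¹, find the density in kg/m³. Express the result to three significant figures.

8900 kg/m³

In an FCC lattice, atoms touch along the face diagonal, so √2·a = 4r, giving a = 0.3620 nm = 3.620 × 10^-8 cm.
With Z = 4, ρ = Z·M/(N_A·a³) = 4 × 63.55 / (6.022 × 10²³ × 4.745 × 10^-23) = 8.895 g/cm³ = 8900 kg/m³.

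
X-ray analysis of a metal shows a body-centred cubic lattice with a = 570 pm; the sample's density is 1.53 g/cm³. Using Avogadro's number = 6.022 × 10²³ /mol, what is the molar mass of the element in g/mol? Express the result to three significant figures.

A BCC cell has Z = 2 atoms; a = 5.700 × 10^-8 cm.
M = ρ·N_A·a³/Z = 1.53 × 6.022 × 10²³ × 1.852 × 10^-22 / 2 = 85.3 g/mol.

85.3 g/mol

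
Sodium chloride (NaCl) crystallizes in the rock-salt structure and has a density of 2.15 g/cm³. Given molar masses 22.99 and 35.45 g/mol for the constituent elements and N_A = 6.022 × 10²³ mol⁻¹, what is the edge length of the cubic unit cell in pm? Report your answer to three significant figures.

M(NaCl) = 58.44 g/mol; Z = 4 formula units per cell.
a³ = Z·M/(N_A·ρ) = 4 × 58.44 / (6.022 × 10²³ × 2.15) = 1.805 × 10^-22 cm³, so a = 5.652 × 10^-8 cm = 565 pm.

565 pm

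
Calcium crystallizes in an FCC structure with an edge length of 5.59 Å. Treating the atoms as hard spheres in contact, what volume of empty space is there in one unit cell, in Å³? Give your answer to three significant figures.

45.3 Å³

In an FCC lattice atoms touch along the face diagonal, so √2·a = 4r, so r = 0.3536a = 1.976 Å.
V_cell = a³ = 174.7 Å³; V_atoms = 4 × (4/3)πr³ = 129.3 Å³.
Empty space = 174.7 − 129.3 = 45.3 Å³.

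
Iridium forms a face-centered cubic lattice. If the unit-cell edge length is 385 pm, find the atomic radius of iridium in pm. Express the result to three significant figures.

In an FCC lattice, atoms touch along the face diagonal, so √2·a = 4r.
r = √2·a/4 = 1.4142 × 385 / 4 = 136 pm.

136 pm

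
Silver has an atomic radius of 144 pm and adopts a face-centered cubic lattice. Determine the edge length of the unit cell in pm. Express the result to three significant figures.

In an FCC lattice, atoms touch along the face diagonal, so √2·a = 4r.
a = 4r/√2 = 4 × 144 / 1.4142 = 407 pm.

407 pm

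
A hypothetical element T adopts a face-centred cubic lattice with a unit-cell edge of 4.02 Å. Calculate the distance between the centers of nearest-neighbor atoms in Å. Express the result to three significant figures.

In an FCC structure, atoms touch along the face diagonal, so √2·a = 4r; the nearest-neighbor distance equals 2r = 0.7071·a.
d = 0.7071 × 4.02 = 2.84 Å.

2.84 Å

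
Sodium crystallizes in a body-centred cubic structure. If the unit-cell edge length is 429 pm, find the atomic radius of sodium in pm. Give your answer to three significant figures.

186 pm

In a BCC lattice, atoms touch along the body diagonal, so √3·a = 4r.
r = √3·a/4 = 1.7321 × 429 / 4 = 186 pm.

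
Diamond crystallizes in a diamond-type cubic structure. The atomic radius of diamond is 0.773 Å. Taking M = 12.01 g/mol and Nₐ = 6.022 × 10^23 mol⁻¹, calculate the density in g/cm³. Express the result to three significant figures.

3.51 g/cm³

In a diamond cubic lattice, nearest neighbors lie along the body diagonal with √3·a = 8r, giving a = 3.570 Å = 3.570 × 10^-8 cm.
With Z = 8, ρ = Z·M/(N_A·a³) = 8 × 12.01 / (6.022 × 10²³ × 4.551 × 10^-23) = 3.506 g/cm³.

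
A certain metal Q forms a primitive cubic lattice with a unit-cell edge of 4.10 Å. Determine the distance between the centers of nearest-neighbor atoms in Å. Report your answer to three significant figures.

4.10 Å

In a simple cubic structure, atoms touch along the cell edge, so a = 2r; the nearest-neighbor distance equals 2r = 1.000·a.
d = 1.000 × 4.10 = 4.10 Å.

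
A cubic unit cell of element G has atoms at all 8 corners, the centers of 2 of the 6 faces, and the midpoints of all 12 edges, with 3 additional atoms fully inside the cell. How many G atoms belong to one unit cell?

Corner atoms are shared by 8 cells (1/8 each), face atoms by 2 (1/2 each), edge atoms by 4 (1/4 each), interior atoms are unshared.
Net atoms = 8 × 1/8 + 2 × 1/2 + 12 × 1/4 + 3 = 1 + 1 + 3 + 3 = 8.

8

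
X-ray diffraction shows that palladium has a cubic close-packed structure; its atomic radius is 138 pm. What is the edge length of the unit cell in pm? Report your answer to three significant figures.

In an FCC lattice, atoms touch along the face diagonal, so √2·a = 4r.
a = 4r/√2 = 4 × 138 / 1.4142 = 390 pm.

390 pm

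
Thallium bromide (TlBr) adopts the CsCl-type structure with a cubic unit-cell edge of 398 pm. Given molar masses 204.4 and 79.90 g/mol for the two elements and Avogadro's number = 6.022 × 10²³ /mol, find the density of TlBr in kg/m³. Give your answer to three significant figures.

7490 kg/m³

The CsCl-type structure contains Z = 1 formula unit per cell; M(TlBr) = 204.4 + 79.90 = 284.3 g/mol.
a³ = (3.980 × 10^-8 cm)³ = 6.304 × 10^-23 cm³.
ρ = 1 × 284.3 / (6.022 × 10²³ × 6.304 × 10^-23) = 7.488 g/cm³ = 7490 kg/m³.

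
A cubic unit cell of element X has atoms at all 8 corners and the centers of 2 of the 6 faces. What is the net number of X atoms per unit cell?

2

Corner atoms are shared by 8 cells (1/8 each), face atoms by 2 (1/2 each).
Net atoms = 8 × 1/8 + 2 × 1/2 = 1 + 1 = 2.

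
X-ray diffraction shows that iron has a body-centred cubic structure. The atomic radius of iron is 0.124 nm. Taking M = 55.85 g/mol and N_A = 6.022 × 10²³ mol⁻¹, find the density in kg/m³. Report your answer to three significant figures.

7900 kg/m³

In a BCC lattice, atoms touch along the body diagonal, so √3·a = 4r, giving a = 0.2864 nm = 2.864 × 10^-8 cm.
With Z = 2, ρ = Z·M/(N_A·a³) = 2 × 55.85 / (6.022 × 10²³ × 2.348 × 10^-23) = 7.899 g/cm³ = 7900 kg/m³.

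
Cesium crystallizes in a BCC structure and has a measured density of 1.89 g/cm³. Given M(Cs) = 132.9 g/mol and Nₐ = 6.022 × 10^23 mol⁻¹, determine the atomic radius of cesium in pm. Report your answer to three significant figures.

For a BCC cell (Z = 2), a³ = Z·M/(N_A·ρ) = 2 × 132.9 / (6.022 × 10²³ × 1.890) = 2.335 × 10^-22 cm³, so a = 6.158 × 10^-8 cm = 615.8 pm.
Atoms touch along the body diagonal, so √3·a = 4r, so r = 0.4330 × a = 267 pm.

267 pm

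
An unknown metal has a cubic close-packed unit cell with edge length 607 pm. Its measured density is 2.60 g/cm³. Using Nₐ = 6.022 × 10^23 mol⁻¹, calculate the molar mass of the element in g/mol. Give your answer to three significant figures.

87.5 g/mol

An FCC cell has Z = 4 atoms; a = 6.070 × 10^-8 cm.
M = ρ·N_A·a³/Z = 2.60 × 6.022 × 10²³ × 2.236 × 10^-22 / 4 = 87.5 g/mol.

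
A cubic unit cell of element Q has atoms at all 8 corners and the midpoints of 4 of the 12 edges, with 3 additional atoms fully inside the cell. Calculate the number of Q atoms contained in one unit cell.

Corner atoms are shared by 8 cells (1/8 each), edge atoms by 4 (1/4 each), interior atoms are unshared.
Net atoms = 8 × 1/8 + 4 × 1/4 + 3 = 1 + 1 + 3 = 5.

5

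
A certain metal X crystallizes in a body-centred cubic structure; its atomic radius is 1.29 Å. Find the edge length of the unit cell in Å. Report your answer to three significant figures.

In a BCC lattice, atoms touch along the body diagonal, so √3·a = 4r.
a = 4r/√3 = 4 × 1.29 / 1.7321 = 2.98 Å.

2.98 Å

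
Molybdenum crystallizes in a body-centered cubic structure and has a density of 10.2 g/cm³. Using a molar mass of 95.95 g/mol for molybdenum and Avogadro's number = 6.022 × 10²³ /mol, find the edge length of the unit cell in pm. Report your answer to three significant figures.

315 pm

With Z = 2 atoms per BCC cell, a³ = Z·M/(N_A·ρ) = 2 × 95.95 / (6.022 × 10²³ × 10.20 g/cm³) = 3.124 × 10^-23 cm³.
a = (3.124 × 10^-23)^(1/3) = 3.150 × 10^-8 cm = 315 pm.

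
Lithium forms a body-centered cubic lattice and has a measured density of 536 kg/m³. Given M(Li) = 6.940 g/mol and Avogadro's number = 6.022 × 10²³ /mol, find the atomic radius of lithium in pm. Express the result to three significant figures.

152 pm

For a BCC cell (Z = 2), a³ = Z·M/(N_A·ρ) = 2 × 6.940 / (6.022 × 10²³ × 0.5360) = 4.300 × 10^-23 cm³, so a = 3.503 × 10^-8 cm = 350.3 pm.
Atoms touch along the body diagonal, so √3·a = 4r, so r = 0.4330 × a = 152 pm.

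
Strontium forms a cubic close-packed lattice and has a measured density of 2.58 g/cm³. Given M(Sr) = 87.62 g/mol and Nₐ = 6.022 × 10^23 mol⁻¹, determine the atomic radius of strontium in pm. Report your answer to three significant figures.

For an FCC cell (Z = 4), a³ = Z·M/(N_A·ρ) = 4 × 87.62 / (6.022 × 10²³ × 2.580) = 2.256 × 10^-22 cm³, so a = 6.087 × 10^-8 cm = 608.7 pm.
Atoms touch along the face diagonal, so √2·a = 4r, so r = 0.3536 × a = 215 pm.

215 pm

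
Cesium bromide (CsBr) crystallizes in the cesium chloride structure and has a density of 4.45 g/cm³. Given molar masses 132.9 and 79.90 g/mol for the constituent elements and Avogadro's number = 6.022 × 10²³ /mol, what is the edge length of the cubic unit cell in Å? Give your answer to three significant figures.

4.30 Å

M(CsBr) = 212.8 g/mol; Z = 1 formula unit per cell.
a³ = Z·M/(N_A·ρ) = 1 × 212.8 / (6.022 × 10²³ × 4.45) = 7.941 × 10^-23 cm³, so a = 4.298 × 10^-8 cm = 4.30 Å.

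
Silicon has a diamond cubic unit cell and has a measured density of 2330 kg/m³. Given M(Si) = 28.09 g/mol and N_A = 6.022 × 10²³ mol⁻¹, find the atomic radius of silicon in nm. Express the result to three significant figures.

For a diamond cubic cell (Z = 8), a³ = Z·M/(N_A·ρ) = 8 × 28.09 / (6.022 × 10²³ × 2.330) = 1.602 × 10^-22 cm³, so a = 5.431 × 10^-8 cm = 0.5431 nm.
Nearest neighbors lie along the body diagonal with √3·a = 8r, so r = 0.2165 × a = 0.118 nm.

0.118 nm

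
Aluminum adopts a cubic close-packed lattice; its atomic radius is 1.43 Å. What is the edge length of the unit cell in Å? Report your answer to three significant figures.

4.04 Å

In an FCC lattice, atoms touch along the face diagonal, so √2·a = 4r.
a = 4r/√2 = 4 × 1.43 / 1.4142 = 4.04 Å.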